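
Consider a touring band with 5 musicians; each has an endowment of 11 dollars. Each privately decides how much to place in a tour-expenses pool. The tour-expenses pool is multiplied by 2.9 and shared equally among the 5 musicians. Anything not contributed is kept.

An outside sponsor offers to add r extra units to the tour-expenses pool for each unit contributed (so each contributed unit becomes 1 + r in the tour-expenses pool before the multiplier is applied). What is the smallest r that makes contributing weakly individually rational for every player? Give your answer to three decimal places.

0.724

With matching at rate r, one contributed unit becomes (1 + r) in the tour-expenses pool and returns 2.9 × (1 + r) / 5 to the contributor.
Setting this equal to 1: 1 + r = 5/2.9 = 1.7241.
So the minimum matching rate is r = 1.7241 − 1 = 0.724.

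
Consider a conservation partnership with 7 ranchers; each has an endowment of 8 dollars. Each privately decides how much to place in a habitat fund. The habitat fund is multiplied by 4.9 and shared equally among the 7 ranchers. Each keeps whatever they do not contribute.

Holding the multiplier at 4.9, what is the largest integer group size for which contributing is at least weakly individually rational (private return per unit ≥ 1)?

Private return per unit is 4.9/(group size), which is ≥ 1 whenever the group size is ≤ 4.9.
The largest such integer is 4.

4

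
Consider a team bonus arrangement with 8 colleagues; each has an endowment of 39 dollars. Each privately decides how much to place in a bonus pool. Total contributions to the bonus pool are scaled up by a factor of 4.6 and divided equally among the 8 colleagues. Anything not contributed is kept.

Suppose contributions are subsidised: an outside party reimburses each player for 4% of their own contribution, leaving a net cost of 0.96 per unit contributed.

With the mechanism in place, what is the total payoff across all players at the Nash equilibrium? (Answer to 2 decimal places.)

312.00 dollars

With the mechanism, a contributed unit returns (4.6/8) / 0.96 = 0.5990 per unit of net cost — still below 1 — so contributing 0 remains dominant for every player.
At the Nash equilibrium no one contributes; group total payoff = 8 × 39 = 312.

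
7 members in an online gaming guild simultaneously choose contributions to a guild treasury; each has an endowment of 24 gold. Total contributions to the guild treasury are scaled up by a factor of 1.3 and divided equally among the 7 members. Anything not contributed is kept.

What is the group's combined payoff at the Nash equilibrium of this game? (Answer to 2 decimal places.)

Each contributed unit returns 1.3/7 = 0.1857 to its contributor — below 1 — so contributing 0 is dominant for every player. At the Nash equilibrium everyone keeps their 24, and the group total is 7 × 24 = 168.

168.00 gold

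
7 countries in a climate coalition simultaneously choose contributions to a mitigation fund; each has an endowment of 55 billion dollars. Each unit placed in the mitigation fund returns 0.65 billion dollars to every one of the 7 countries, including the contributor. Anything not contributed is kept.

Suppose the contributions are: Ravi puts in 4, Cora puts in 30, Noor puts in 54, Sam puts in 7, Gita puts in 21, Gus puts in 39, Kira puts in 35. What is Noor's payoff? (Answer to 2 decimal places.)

Total contributed: 4 + 30 + 54 + 7 + 21 + 39 + 35 = 190.
Each receives 0.65 × 190 = 123.50 from the mitigation fund.
Noor keeps 55 − 54 = 1, so Noor's payoff is 1 + 123.50 = 124.50.

124.50 billion dollars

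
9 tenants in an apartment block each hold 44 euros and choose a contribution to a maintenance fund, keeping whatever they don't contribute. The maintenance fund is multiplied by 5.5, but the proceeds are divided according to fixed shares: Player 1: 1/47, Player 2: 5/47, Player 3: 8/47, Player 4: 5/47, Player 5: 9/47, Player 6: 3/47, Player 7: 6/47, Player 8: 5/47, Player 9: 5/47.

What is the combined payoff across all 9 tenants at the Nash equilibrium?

A player with share s gets back 5.5·s per unit contributed, so full contribution is dominant for anyone with s > 1/5.5 = 0.1818 and zero contribution is dominant for anyone below.
Player 5 alone (share 9/47) is above the threshold, contributing 44; the remaining 8 contribute 0. Total contributed: 44.
The maintenance fund pays out 5.5 × 44 = 242.00 in total (split across the unequal shares, but the aggregate is all that matters for the group sum).
The 8 free-riders keep 44 each, adding 352. Group total = 352 + 242.00 = 594.00.

594.00 euros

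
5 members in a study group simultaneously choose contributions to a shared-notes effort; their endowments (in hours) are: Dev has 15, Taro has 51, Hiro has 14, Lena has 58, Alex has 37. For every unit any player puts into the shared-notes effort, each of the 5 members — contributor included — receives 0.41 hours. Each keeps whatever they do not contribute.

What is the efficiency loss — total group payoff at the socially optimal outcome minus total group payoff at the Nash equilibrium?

183.75 hours

The private return per contributed unit is 0.41 < 1 for everyone, so the Nash equilibrium is zero contribution and the group total is Σ E_j = 15 + 51 + 14 + 58 + 37 = 175.
Each contributed unit returns 2.050 to the group, so the social optimum is full contribution by everyone: group total = 2.050 × 175 = 358.75.
Efficiency loss = (2.050 − 1) × 175 = 183.75.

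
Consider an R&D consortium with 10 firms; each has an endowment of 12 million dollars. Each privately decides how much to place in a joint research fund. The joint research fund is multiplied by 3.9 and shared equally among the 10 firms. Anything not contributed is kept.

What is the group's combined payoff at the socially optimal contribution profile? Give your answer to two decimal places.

Each contributed unit returns 3.900 to the group as a whole (0.3900 to each of 10 players), which exceeds 1, so the social optimum is full contribution: group total = 3.900 × 120 = 468.00.

468.00 million dollars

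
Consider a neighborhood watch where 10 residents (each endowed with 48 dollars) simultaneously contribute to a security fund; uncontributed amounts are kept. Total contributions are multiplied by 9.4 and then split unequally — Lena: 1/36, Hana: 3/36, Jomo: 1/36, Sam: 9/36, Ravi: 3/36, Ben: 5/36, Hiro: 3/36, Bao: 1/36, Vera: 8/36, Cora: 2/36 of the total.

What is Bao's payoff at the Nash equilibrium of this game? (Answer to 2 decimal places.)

85.60 dollars

A player with share s gets back 9.4·s per unit contributed, so full contribution is dominant for anyone with s > 1/9.4 = 0.1064 and zero contribution is dominant for anyone below.
Sam, Ben and Vera clear that bar, contributing 48 each; the remaining 7 contribute 0. Total contributed: 144.
Bao keeps 48 and receives 9.4 × 144 × 1/36 = 37.60 from the security fund, for a payoff of 85.60.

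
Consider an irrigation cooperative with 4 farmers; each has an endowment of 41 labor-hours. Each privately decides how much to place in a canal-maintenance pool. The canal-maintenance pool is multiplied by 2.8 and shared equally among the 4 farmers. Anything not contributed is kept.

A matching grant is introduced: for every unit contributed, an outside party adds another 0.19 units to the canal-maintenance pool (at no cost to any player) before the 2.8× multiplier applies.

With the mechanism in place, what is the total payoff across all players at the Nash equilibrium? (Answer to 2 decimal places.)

With the mechanism, a contributed unit returns 2.8 × 1.19 / 4 = 0.8330 per unit of net cost — still below 1 — so contributing 0 remains dominant for every player.
Everyone keeps their endowment and the group total is 4 × 41 = 164.

164.00 labor-hours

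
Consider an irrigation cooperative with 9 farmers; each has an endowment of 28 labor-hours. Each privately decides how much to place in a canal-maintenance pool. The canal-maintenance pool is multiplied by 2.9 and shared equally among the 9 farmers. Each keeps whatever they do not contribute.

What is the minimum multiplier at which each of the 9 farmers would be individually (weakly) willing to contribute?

A contributed unit returns (multiplier)/9 to its contributor.
This reaches 1 exactly when the multiplier is 9.

9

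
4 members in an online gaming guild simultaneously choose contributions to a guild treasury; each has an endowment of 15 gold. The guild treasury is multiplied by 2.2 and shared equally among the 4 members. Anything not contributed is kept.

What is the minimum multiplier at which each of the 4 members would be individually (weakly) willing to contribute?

A contributed unit returns (multiplier)/4 to its contributor.
This reaches 1 exactly when the multiplier is 4.

4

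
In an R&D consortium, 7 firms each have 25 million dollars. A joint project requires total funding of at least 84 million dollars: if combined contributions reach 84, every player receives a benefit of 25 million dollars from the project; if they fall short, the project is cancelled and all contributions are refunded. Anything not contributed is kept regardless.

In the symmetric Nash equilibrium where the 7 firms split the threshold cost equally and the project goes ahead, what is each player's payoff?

38 million dollars

Equal share of the threshold: 84/7 = 12.
At this profile no one gains by cutting their contribution: any cut drops the total below 84, the project is cancelled, contributions are refunded, and the deviator ends with 25, which is less than 25 − 12 + 25 = 38. Contributing more than 12 just wastes the excess. So contributing exactly 12 is a best response.
Each player's payoff: 25 − 12 + 25 = 38.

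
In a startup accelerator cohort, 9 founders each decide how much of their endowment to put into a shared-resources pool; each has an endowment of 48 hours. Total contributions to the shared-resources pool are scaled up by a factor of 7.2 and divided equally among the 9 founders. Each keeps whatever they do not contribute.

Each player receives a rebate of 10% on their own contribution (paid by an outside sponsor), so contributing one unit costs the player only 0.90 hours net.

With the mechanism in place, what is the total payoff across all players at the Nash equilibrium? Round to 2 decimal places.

432.00 hours

Even with the mechanism, each unit contributed returns only (7.2/9) / 0.90 = 0.8889 per unit of net cost, so contributing nothing is still dominant.
Everyone keeps their endowment and the group total is 9 × 48 = 432.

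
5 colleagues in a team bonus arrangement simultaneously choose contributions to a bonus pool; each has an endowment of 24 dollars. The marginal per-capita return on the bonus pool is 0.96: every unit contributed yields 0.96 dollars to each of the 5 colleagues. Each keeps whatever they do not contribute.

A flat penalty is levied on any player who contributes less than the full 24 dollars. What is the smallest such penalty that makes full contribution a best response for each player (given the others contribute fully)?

Given the others contribute fully, the best deviation is to contribute 0 (any partial contribution still incurs the fine and gives up units whose private return 0.96 is below 1).
Deviating from 24 to 0 saves 24 dollars but forfeits the deviator's share of the drop in the bonus pool: 0.96 × 24 = 23.04.
So the deviation gain is 24 − 23.04 = 0.96, and the fine must be at least 0.96 dollars to wipe it out.

0.96 dollars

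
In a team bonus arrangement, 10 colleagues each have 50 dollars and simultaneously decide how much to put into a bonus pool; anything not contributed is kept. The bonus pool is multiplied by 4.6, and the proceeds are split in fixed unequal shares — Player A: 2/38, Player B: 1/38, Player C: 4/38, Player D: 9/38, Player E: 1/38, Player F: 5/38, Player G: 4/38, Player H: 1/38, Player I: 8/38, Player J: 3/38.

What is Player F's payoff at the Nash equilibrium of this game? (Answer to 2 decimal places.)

A player with share s gets back 4.6·s per unit contributed, so full contribution is dominant for anyone with s > 1/4.6 = 0.2174 and zero contribution is dominant for anyone below.
The only share above 0.2174 is Player D's 9/38, contributing 50; the remaining 9 contribute 0. Total contributed: 50.
Player F keeps 50 and receives 4.6 × 50 × 5/38 = 30.26 from the bonus pool, for a payoff of 80.26.

80.26 dollars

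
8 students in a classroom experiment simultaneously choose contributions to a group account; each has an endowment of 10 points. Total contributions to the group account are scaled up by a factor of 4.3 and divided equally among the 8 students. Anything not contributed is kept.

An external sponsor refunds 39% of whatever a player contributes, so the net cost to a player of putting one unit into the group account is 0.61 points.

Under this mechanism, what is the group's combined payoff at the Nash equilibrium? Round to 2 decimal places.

The effective private return is (4.3/8) / 0.61 = 0.8811, which is still under 1, so the mechanism doesn't change anyone's dominant strategy: zero contribution.
Everyone keeps their endowment and the group total is 8 × 10 = 80.

80.00 points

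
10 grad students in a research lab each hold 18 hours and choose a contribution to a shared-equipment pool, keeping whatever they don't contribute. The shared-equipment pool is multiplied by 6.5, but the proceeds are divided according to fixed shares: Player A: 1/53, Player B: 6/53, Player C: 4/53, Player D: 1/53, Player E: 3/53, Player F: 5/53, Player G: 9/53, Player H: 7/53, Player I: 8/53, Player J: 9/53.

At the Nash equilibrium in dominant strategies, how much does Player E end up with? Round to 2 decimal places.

A player with share s gets back 6.5·s per unit contributed, so full contribution is dominant for anyone with s > 1/6.5 = 0.1538 and zero contribution is dominant for anyone below.
Player G and Player J clear that bar, contributing 18 each; the remaining 8 contribute 0. Total contributed: 36.
Player E keeps 18 and receives 6.5 × 36 × 3/53 = 13.25 from the shared-equipment pool, for a payoff of 31.25.

31.25 hours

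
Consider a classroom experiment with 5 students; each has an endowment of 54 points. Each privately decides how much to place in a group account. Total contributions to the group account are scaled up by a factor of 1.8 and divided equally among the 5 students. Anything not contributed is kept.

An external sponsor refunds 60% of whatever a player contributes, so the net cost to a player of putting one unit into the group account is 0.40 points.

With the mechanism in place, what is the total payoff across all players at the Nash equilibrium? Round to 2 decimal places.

The effective private return is (1.8/5) / 0.40 = 0.9000, which is still under 1, so the mechanism doesn't change anyone's dominant strategy: zero contribution.
Everyone keeps their endowment and the group total is 5 × 54 = 270.

270.00 points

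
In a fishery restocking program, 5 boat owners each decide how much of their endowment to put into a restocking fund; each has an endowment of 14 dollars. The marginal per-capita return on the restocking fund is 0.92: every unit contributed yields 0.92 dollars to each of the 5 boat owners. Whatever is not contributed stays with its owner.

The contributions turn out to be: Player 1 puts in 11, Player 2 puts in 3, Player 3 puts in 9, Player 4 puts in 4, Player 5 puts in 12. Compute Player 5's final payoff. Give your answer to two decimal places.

Total contributed: 11 + 3 + 9 + 4 + 12 = 39.
Each receives 0.92 × 39 = 35.88 from the restocking fund.
Player 5 keeps 14 − 12 = 2, so Player 5's payoff is 2 + 35.88 = 37.88.

37.88 dollars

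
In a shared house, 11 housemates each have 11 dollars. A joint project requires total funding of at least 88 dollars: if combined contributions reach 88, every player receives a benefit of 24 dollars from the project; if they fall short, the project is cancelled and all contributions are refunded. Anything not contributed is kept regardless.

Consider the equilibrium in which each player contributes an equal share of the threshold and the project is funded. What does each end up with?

Equal share of the threshold: 88/11 = 8.
At this profile no one gains by cutting their contribution: any cut drops the total below 88, the project is cancelled, contributions are refunded, and the deviator ends with 11, which is less than 11 − 8 + 24 = 27. Contributing more than 8 just wastes the excess. So contributing exactly 8 is a best response.
Each player's payoff: 11 − 8 + 24 = 27.

27 dollars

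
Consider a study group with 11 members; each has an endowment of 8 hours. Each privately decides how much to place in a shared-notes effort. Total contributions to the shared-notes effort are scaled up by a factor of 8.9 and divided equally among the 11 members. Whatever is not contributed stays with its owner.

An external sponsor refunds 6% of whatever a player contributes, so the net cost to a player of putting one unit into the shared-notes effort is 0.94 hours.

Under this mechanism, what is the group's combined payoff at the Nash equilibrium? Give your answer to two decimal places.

With the mechanism, a contributed unit returns (8.9/11) / 0.94 = 0.8607 per unit of net cost — still below 1 — so contributing 0 remains dominant for every player.
At the Nash equilibrium no one contributes; group total payoff = 11 × 8 = 88.

88.00 hours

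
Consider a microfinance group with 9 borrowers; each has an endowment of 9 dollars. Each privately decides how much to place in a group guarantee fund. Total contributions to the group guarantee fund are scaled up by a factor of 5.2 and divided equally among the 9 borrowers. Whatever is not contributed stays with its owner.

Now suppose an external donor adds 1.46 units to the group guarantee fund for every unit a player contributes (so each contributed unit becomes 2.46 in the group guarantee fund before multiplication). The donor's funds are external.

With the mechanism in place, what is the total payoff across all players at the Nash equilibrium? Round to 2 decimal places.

The effective private return per unit is now 5.2 × 2.46 / 9 = 1.4213 > 1, so every player's dominant strategy flips to full contribution.
At the Nash equilibrium everyone contributes 9. Group total payoff = 5.2 × 2.46 × 81 = 1036.15.

1036.15 dollars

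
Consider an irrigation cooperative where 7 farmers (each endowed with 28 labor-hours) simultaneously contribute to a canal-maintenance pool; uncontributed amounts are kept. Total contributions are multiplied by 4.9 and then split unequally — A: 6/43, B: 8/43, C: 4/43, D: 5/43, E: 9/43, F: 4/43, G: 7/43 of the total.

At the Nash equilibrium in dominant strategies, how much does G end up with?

For player j, contributing a unit is worthwhile iff 4.9 × (j's share) ≥ 1, i.e. iff j's share is at least 0.2041.
The only share above 0.2041 is E's 9/43, contributing 28; the remaining 6 contribute 0. Total contributed: 28.
G keeps 28 and receives 4.9 × 28 × 7/43 = 22.33 from the canal-maintenance pool, for a payoff of 50.33.

50.33 labor-hours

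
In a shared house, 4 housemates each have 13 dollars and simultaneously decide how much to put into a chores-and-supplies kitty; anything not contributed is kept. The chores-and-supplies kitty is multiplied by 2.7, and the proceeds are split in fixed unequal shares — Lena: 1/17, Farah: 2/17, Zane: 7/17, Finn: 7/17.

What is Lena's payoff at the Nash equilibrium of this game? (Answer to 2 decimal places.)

17.13 dollars

For player j, contributing a unit is worthwhile iff 2.7 × (j's share) ≥ 1, i.e. iff j's share is at least 0.3704.
The shares above 0.3704 belong to Zane and Finn, contributing 13 each; the remaining 2 contribute 0. Total contributed: 26.
Lena keeps 13 and receives 2.7 × 26 × 1/17 = 4.13 from the chores-and-supplies kitty, for a payoff of 17.13.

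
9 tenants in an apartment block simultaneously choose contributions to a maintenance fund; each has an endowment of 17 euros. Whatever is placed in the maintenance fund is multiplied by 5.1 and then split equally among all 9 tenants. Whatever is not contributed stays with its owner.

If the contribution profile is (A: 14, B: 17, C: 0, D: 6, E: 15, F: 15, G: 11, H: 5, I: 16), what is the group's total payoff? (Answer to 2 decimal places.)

Total contributed: 14 + 17 + 0 + 6 + 15 + 15 + 11 + 5 + 16 = 99; total kept: 9 × 17 − 99 = 54.
The maintenance fund pays out 5.1 × 99 = 504.90 in aggregate.
Group total = 54 + 504.90 = 558.90.

558.90 euros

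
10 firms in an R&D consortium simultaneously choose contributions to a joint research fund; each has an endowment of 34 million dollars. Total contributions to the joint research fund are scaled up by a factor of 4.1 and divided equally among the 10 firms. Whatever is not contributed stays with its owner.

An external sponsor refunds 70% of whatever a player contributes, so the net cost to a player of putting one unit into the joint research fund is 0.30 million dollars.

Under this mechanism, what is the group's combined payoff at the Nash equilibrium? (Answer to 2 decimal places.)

With the mechanism, a contributed unit returns (4.1/10) / 0.30 = 1.3667 per unit of net cost to the contributor — now above 1 — so contributing fully is weakly dominant for every player.
At the Nash equilibrium everyone contributes 34. Group total payoff = 10 × (34 × 0.70 + 4.1 × 34) = 1632.00.

1632.00 million dollars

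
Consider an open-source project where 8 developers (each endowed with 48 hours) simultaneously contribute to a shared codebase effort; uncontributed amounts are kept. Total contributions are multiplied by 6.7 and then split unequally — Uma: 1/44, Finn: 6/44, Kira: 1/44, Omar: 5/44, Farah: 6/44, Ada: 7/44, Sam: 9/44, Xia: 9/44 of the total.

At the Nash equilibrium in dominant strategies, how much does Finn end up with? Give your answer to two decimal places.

For player j, contributing a unit is worthwhile iff 6.7 × (j's share) ≥ 1, i.e. iff j's share is at least 0.1493.
The shares above 0.1493 belong to Ada, Sam and Xia, contributing 48 each; the remaining 5 contribute 0. Total contributed: 144.
Finn keeps 48 and receives 6.7 × 144 × 6/44 = 131.56 from the shared codebase effort, for a payoff of 179.56.

179.56 hours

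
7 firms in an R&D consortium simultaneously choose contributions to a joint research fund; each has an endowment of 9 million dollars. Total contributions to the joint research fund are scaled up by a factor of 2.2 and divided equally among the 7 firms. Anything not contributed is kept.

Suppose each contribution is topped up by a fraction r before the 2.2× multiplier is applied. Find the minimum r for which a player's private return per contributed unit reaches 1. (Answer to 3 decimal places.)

With matching at rate r, one contributed unit becomes (1 + r) in the joint research fund and returns 2.2 × (1 + r) / 7 to the contributor.
Setting this equal to 1: 1 + r = 7/2.2 = 3.1818.
So the minimum matching rate is r = 3.1818 − 1 = 2.182.

2.182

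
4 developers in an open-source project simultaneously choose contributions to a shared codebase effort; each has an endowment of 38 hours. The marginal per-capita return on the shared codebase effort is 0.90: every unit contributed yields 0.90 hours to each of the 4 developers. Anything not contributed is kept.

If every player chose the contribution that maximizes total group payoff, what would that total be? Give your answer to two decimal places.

Each contributed unit returns 3.600 to the group as a whole (0.90 to each of 4 players), which exceeds 1, so the social optimum is full contribution: group total = 3.600 × 152 = 547.20.

547.20 hours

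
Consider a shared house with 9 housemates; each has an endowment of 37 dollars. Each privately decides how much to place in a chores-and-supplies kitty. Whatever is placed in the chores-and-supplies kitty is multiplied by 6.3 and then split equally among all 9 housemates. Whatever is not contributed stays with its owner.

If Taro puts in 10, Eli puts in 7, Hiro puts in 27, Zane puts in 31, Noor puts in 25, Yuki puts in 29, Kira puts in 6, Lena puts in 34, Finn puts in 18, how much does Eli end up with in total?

160.90 dollars

Total contributed: 10 + 7 + 27 + 31 + 25 + 29 + 6 + 34 + 18 = 187.
Each receives 6.3 × 187 / 9 = 130.90 from the chores-and-supplies kitty.
Eli keeps 37 − 7 = 30, so Eli's payoff is 30 + 130.90 = 160.90.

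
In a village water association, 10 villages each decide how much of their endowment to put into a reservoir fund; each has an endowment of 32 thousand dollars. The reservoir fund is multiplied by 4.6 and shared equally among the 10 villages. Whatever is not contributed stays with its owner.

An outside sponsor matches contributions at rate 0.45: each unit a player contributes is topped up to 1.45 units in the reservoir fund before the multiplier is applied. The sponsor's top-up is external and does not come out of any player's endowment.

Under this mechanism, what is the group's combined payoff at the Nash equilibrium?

The effective private return is 4.6 × 1.45 / 10 = 0.6670, which is still under 1, so the mechanism doesn't change anyone's dominant strategy: zero contribution.
At the Nash equilibrium no one contributes; group total payoff = 10 × 32 = 320.

320.00 thousand dollars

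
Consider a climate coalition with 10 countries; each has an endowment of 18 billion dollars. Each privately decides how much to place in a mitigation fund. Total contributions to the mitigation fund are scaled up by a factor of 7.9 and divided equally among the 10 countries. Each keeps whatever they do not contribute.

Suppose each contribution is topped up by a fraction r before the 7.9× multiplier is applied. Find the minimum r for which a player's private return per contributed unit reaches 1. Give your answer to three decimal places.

0.266

With matching at rate r, one contributed unit becomes (1 + r) in the mitigation fund and returns 7.9 × (1 + r) / 10 to the contributor.
Setting this equal to 1: 1 + r = 10/7.9 = 1.2658.
So the minimum matching rate is r = 1.2658 − 1 = 0.266.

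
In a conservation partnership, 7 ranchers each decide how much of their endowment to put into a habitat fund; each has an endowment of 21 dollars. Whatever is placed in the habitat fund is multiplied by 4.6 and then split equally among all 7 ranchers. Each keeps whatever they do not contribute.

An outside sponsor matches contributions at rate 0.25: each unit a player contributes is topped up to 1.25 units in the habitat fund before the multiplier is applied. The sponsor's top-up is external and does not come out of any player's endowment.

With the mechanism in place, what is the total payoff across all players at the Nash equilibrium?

147.00 dollars

Even with the mechanism, each unit contributed returns only 4.6 × 1.25 / 7 = 0.8214 per unit of net cost, so contributing nothing is still dominant.
Everyone keeps their endowment and the group total is 7 × 21 = 147.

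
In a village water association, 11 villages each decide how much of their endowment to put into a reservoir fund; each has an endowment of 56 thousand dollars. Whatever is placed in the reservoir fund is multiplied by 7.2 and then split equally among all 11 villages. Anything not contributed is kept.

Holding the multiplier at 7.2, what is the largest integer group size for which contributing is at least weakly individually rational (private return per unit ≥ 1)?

7

Private return per unit is 7.2/(group size), which is ≥ 1 whenever the group size is ≤ 7.2.
The largest such integer is 7.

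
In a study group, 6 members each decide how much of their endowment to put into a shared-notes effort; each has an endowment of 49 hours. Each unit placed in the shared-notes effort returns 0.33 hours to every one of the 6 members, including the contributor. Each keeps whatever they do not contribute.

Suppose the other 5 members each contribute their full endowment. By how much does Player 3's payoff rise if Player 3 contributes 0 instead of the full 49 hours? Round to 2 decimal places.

32.83 hours

Switching from a contribution of 49 to 0 lets Player 3 keep an extra 49 hours, but lowers the shared-notes effort by 49, which costs Player 3 their own share of that drop: 0.33 × 49 = 16.17.
Net gain = 49 − 16.17 = 32.83. The private return per contributed unit (0.33) is below 1, so free-riding is indeed the best response regardless of what the others do.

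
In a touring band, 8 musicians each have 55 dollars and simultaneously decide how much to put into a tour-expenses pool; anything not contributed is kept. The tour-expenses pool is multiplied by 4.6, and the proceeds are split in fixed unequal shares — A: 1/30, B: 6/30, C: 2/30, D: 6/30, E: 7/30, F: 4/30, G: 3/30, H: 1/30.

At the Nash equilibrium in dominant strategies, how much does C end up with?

A player with share s gets back 4.6·s per unit contributed, so full contribution is dominant for anyone with s > 1/4.6 = 0.2174 and zero contribution is dominant for anyone below.
Only E (7/30) clears that bar, contributing 55; the remaining 7 contribute 0. Total contributed: 55.
C keeps 55 and receives 4.6 × 55 × 2/30 = 16.87 from the tour-expenses pool, for a payoff of 71.87.

71.87 dollars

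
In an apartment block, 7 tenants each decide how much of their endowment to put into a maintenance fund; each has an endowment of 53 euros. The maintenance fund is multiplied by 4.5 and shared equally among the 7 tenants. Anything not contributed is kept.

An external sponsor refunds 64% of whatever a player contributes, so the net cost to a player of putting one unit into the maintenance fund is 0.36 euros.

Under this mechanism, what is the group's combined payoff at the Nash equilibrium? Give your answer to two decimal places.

With the mechanism, a contributed unit returns (4.5/7) / 0.36 = 1.7857 per unit of net cost to the contributor — now above 1 — so contributing fully is weakly dominant for every player.
At the Nash equilibrium everyone contributes 53. Group total payoff = 7 × (53 × 0.64 + 4.5 × 53) = 1906.94.

1906.94 euros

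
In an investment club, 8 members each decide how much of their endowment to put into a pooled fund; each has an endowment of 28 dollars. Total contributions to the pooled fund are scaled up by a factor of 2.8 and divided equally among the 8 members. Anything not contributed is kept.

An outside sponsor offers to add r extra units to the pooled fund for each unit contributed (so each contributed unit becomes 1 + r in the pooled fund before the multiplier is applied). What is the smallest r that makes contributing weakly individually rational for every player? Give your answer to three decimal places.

With matching at rate r, one contributed unit becomes (1 + r) in the pooled fund and returns 2.8 × (1 + r) / 8 to the contributor.
Setting this equal to 1: 1 + r = 8/2.8 = 2.8571.
So the minimum matching rate is r = 2.8571 − 1 = 1.857.

1.857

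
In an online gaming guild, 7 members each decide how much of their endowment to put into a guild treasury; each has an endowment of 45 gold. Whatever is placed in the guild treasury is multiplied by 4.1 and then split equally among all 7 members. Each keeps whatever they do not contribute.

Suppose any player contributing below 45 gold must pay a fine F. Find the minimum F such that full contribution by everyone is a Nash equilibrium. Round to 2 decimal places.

Given the others contribute fully, the best deviation is to contribute 0 (any partial contribution still incurs the fine and gives up units whose private return 0.5857 is below 1).
Deviating from 45 to 0 saves 45 gold but forfeits the deviator's share of the drop in the guild treasury: 4.1/7 × 45 = 26.36.
So the deviation gain is 45 − 26.36 = 18.64, and the fine must be at least 18.64 gold to wipe it out.

18.64 gold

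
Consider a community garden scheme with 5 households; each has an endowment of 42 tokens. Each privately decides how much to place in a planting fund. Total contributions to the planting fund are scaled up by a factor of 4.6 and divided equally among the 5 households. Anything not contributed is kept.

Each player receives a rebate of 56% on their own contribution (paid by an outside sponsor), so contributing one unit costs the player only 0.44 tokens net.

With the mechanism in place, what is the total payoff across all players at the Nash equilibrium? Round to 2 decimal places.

With the mechanism, a contributed unit returns (4.6/5) / 0.44 = 2.0909 per unit of net cost to the contributor — now above 1 — so contributing fully is weakly dominant for every player.
So the Nash equilibrium is full contribution by all 5; the group earns 5 × (42 × 0.56 + 4.6 × 42) = 1083.60.

1083.60 tokens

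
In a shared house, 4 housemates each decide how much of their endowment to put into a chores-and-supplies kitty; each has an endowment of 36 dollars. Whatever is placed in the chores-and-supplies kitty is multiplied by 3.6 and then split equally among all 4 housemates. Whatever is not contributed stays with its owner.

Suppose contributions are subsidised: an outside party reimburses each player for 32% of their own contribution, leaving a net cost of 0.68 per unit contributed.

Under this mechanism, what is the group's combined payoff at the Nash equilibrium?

Under the mechanism each unit contributed yields (3.6/4) / 0.68 = 1.3235 back to its contributor per unit of net cost, which exceeds 1, making full contribution the dominant choice for everyone.
At the Nash equilibrium everyone contributes 36. Group total payoff = 4 × (36 × 0.32 + 3.6 × 36) = 564.48.

564.48 dollars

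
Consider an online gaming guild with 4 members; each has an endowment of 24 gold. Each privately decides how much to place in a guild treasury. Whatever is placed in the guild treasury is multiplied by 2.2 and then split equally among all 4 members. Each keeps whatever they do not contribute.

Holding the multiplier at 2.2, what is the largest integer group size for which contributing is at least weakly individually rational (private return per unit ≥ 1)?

Private return per unit is 2.2/(group size), which is ≥ 1 whenever the group size is ≤ 2.2.
The largest such integer is 2.

2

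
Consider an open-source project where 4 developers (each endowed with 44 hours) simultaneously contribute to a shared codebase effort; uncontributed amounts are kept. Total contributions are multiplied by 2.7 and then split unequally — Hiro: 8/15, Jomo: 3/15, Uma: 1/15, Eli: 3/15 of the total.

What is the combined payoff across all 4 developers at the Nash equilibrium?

Each unit j contributes comes back to j as 2.7 × (j's share), so j prefers to contribute only if that share exceeds 1/2.7 = 0.3704; otherwise keeping the unit dominates.
Hiro alone (share 8/15) is above the threshold, contributing 44; the remaining 3 contribute 0. Total contributed: 44.
The shared codebase effort pays out 2.7 × 44 = 118.80 in total (split across the unequal shares, but the aggregate is all that matters for the group sum).
The 3 free-riders keep 44 each, adding 132. Group total = 132 + 118.80 = 250.80.

250.80 hours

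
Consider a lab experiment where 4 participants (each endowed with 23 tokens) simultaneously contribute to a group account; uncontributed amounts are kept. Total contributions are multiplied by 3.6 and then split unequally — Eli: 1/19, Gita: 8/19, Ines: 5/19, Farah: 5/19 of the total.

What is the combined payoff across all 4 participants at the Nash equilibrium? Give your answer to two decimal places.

A player with share s gets back 3.6·s per unit contributed, so full contribution is dominant for anyone with s > 1/3.6 = 0.2778 and zero contribution is dominant for anyone below.
The only share above 0.2778 is Gita's 8/19, contributing 23; the remaining 3 contribute 0. Total contributed: 23.
The group account pays out 3.6 × 23 = 82.80 in total (split across the unequal shares, but the aggregate is all that matters for the group sum).
The 3 free-riders keep 23 each, adding 69. Group total = 69 + 82.80 = 151.80.

151.80 tokens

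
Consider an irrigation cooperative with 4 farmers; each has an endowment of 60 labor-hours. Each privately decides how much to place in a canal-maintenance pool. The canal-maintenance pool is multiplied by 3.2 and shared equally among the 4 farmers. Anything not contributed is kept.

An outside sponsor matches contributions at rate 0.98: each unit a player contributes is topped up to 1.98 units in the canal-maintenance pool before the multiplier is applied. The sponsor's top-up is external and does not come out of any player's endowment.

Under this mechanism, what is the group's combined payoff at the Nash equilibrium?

1520.64 labor-hours

Under the mechanism each unit contributed yields 3.2 × 1.98 / 4 = 1.5840 back to its contributor per unit of net cost, which exceeds 1, making full contribution the dominant choice for everyone.
At the Nash equilibrium everyone contributes 60. Group total payoff = 3.2 × 1.98 × 240 = 1520.64.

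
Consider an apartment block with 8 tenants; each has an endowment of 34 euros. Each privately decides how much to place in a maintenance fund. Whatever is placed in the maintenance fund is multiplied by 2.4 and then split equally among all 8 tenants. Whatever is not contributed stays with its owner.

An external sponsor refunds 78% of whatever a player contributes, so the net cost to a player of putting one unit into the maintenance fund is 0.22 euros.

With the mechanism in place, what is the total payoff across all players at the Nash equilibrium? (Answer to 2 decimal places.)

Under the mechanism each unit contributed yields (2.4/8) / 0.22 = 1.3636 back to its contributor per unit of net cost, which exceeds 1, making full contribution the dominant choice for everyone.
So the Nash equilibrium is full contribution by all 8; the group earns 8 × (34 × 0.78 + 2.4 × 34) = 864.96.

864.96 euros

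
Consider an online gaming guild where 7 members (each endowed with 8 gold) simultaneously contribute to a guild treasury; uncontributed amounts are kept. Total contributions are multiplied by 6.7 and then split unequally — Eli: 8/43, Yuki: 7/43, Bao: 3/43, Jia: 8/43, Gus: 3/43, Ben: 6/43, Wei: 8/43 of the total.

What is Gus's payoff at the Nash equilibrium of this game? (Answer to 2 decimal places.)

Each unit j contributes comes back to j as 6.7 × (j's share), so j prefers to contribute only if that share exceeds 1/6.7 = 0.1493; otherwise keeping the unit dominates.
Eli, Yuki, Jia and Wei clear that bar, contributing 8 each; the remaining 3 contribute 0. Total contributed: 32.
Gus keeps 8 and receives 6.7 × 32 × 3/43 = 14.96 from the guild treasury, for a payoff of 22.96.

22.96 gold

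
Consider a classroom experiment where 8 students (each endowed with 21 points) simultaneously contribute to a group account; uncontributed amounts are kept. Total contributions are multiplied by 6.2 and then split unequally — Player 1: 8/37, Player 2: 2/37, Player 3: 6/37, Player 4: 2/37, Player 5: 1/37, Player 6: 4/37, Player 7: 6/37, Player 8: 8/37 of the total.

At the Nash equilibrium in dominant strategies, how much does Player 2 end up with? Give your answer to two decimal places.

Player j's private return per contributed unit is 6.2 × (j's share). Contributing is weakly dominant for j when that share is at least 1/6.2 = 0.1613, and contributing 0 is dominant otherwise.
Player 1, Player 3, Player 7 and Player 8 clear that bar, contributing 21 each; the remaining 4 contribute 0. Total contributed: 84.
Player 2 keeps 21 and receives 6.2 × 84 × 2/37 = 28.15 from the group account, for a payoff of 49.15.

49.15 points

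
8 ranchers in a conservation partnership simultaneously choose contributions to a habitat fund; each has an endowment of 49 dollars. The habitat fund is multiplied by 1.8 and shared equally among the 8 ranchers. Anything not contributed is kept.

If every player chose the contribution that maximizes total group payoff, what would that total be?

705.60 dollars

Each contributed unit returns 1.800 to the group as a whole (0.2250 to each of 8 players), which exceeds 1, so the social optimum is full contribution: group total = 1.800 × 392 = 705.60.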